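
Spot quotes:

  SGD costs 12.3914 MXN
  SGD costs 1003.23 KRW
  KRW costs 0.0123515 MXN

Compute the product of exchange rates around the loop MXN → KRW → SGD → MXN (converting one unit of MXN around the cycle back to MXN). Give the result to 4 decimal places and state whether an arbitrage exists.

1.0000 (no arbitrage)

Around MXN → KRW → SGD → MXN: 1 ÷ 0.0123515 ÷ 1003.23 × 12.3914 = 1.000000
Product ≈ 1 (deviation 0.000%, within rounding noise).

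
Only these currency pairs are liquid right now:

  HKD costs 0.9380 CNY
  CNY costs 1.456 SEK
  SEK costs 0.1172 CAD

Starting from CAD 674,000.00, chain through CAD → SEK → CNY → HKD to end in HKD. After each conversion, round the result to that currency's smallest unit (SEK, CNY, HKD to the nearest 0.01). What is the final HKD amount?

CAD 674,000.00 ÷ 0.1172 = SEK 5,750,853.24
SEK 5,750,853.24 ÷ 1.456 = CNY 3,949,761.84
CNY 3,949,761.84 ÷ 0.9380 = HKD 4,210,833.52

HKD 4,210,833.52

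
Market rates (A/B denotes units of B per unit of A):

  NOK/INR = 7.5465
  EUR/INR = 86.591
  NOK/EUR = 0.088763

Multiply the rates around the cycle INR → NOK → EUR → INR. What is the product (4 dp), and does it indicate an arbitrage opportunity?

1.0185 (arbitrage exists)

Around INR → NOK → EUR → INR: 1 ÷ 7.5465 × 0.088763 × 86.591 = 1.018496
Product > 1; profitable direction is INR → NOK → EUR → INR.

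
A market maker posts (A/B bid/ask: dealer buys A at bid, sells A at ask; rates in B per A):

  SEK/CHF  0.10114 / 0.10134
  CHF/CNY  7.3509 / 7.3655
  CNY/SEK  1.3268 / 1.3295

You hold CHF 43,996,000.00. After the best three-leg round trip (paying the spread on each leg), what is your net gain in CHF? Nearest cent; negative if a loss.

Net profit: CHF 338,490.10

Best loop CHF → SEK → CNY → CHF:
CHF 43,996,000.00 ÷ 0.10134 (buy SEK at ask) = SEK 434,142,490.63
SEK 434,142,490.63 ÷ 1.3295 (buy CNY at ask) = CNY 326,545,686.82
CNY 326,545,686.82 ÷ 7.3655 (buy CHF at ask) = CHF 44,334,490.10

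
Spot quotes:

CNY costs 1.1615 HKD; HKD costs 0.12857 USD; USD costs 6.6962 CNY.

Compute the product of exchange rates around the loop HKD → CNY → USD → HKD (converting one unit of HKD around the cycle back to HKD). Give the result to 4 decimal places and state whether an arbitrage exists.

Around HKD → CNY → USD → HKD: 1 ÷ 1.1615 ÷ 6.6962 ÷ 0.12857 = 1.000029
Product ≈ 1 (deviation 0.003%, within rounding noise).

1.0000 (no arbitrage)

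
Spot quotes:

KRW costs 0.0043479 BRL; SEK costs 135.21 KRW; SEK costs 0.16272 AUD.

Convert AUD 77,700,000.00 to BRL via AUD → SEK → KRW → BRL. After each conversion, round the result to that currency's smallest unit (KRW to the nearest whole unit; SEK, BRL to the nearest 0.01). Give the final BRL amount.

AUD 77,700,000.00 ÷ 0.16272 = SEK 477,507,374.63
SEK 477,507,374.63 × 135.21 = KRW 64,563,772,124
KRW 64,563,772,124 × 0.0043479 = BRL 280,716,824.82

BRL 280,716,824.82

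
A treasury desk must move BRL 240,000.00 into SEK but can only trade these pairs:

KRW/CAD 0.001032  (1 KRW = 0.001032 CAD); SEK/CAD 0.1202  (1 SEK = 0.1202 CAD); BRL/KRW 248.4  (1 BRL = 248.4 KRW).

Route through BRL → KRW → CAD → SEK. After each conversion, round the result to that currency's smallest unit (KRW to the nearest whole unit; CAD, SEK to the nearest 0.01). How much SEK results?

BRL 240,000.00 × 248.4 = KRW 59,616,000
KRW 59,616,000 × 0.001032 = CAD 61,523.71
CAD 61,523.71 ÷ 0.1202 = SEK 511,844.51

SEK 511,844.51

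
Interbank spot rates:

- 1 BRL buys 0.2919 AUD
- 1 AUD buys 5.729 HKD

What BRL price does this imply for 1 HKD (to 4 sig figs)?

HKD/BRL = 0.5980

1 HKD ÷ 5.729 = 0.174551 AUD
0.174551 AUD ÷ 0.2919 = 0.597981 BRL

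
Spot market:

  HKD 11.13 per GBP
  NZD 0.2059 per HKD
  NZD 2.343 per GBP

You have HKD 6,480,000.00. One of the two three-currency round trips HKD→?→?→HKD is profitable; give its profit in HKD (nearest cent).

Profit: HKD 145,151.04

Profitable loop is HKD → GBP → NZD → HKD:
HKD 6,480,000.00 ÷ 11.13 = GBP 582,210.24
GBP 582,210.24 × 2.343 = NZD 1,364,118.60
NZD 1,364,118.60 ÷ 0.2059 = HKD 6,625,151.04
Profit = HKD 6,625,151.04 − HKD 6,480,000.00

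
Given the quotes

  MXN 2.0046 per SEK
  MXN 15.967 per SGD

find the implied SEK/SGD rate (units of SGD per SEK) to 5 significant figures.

1 SEK × 2.0046 = 2.0046 MXN
2.0046 MXN ÷ 15.967 = 0.125546 SGD

SEK/SGD = 0.12555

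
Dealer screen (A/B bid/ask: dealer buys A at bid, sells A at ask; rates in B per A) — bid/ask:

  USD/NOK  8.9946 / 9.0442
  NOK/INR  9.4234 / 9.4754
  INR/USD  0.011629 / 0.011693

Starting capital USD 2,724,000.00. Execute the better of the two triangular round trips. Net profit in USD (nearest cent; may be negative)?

Best loop USD → INR → NOK → USD:
USD 2,724,000.00 ÷ 0.011693 (buy INR at ask) = INR 232,959,890.53
INR 232,959,890.53 ÷ 9.4754 (buy NOK at ask) = NOK 24,585,757.91
NOK 24,585,757.91 ÷ 9.0442 (buy USD at ask) = USD 2,718,400.51

Net result: USD -5,599.49 (no profitable arbitrage after spreads)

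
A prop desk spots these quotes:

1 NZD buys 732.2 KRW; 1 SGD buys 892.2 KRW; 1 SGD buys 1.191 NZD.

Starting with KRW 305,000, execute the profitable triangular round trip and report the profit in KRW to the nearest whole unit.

Profitable loop is KRW → NZD → SGD → KRW:
KRW 305,000 ÷ 732.2 = NZD 416.55
NZD 416.55 ÷ 1.191 = SGD 349.75
SGD 349.75 × 892.2 = KRW 312,047
Profit = KRW 312,047 − KRW 305,000

Profit: KRW 7,047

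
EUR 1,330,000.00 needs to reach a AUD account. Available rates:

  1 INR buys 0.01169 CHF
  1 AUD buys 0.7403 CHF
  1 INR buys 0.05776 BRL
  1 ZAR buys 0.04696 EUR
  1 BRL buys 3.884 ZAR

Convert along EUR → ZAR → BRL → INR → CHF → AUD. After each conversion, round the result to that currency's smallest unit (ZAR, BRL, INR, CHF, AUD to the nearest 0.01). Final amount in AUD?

EUR 1,330,000.00 ÷ 0.04696 = ZAR 28,321,976.15
ZAR 28,321,976.15 ÷ 3.884 = BRL 7,291,960.90
BRL 7,291,960.90 ÷ 0.05776 = INR 126,245,860.46
INR 126,245,860.46 × 0.01169 = CHF 1,475,814.11
CHF 1,475,814.11 ÷ 0.7403 = AUD 1,993,535.20

AUD 1,993,535.20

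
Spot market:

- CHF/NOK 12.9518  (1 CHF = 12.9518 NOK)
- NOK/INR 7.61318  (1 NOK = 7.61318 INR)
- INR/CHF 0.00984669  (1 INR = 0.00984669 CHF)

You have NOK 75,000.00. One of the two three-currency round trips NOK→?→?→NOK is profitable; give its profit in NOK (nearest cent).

Profit: NOK 2,245.78

Profitable loop is NOK → CHF → INR → NOK:
NOK 75,000.00 ÷ 12.9518 = CHF 5,790.70
CHF 5,790.70 ÷ 0.00984669 = INR 588,086.04
INR 588,086.04 ÷ 7.61318 = NOK 77,245.78
Profit = NOK 77,245.78 − NOK 75,000.00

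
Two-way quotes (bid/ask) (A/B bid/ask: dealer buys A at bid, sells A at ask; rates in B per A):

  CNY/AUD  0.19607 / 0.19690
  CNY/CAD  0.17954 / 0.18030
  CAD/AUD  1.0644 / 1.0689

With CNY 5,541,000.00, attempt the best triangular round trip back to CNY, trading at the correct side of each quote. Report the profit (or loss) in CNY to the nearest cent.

Best loop CNY → AUD → CAD → CNY:
CNY 5,541,000.00 × 0.19607 (sell CNY at bid) = AUD 1,086,423.87
AUD 1,086,423.87 ÷ 1.0689 (buy CAD at ask) = CAD 1,016,394.30
CAD 1,016,394.30 ÷ 0.18030 (buy CNY at ask) = CNY 5,637,239.61

Net profit: CNY 96,239.61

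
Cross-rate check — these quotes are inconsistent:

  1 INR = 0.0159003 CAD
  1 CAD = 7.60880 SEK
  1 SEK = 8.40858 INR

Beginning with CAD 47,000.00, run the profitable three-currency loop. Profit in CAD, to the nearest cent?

Profit: CAD 812.56

Profitable loop is CAD → SEK → INR → CAD:
CAD 47,000.00 × 7.60880 = SEK 357,613.60
SEK 357,613.60 × 8.40858 = INR 3,007,022.56
INR 3,007,022.56 × 0.0159003 = CAD 47,812.56
Profit = CAD 47,812.56 − CAD 47,000.00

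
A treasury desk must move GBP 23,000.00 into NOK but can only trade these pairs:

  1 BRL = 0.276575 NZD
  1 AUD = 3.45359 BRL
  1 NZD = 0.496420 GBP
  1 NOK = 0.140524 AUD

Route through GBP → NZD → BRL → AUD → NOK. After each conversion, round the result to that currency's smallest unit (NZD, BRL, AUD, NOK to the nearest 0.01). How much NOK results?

NOK 345,179.04

GBP 23,000.00 ÷ 0.496420 = NZD 46,331.74
NZD 46,331.74 ÷ 0.276575 = BRL 167,519.62
BRL 167,519.62 ÷ 3.45359 = AUD 48,505.94
AUD 48,505.94 ÷ 0.140524 = NOK 345,179.04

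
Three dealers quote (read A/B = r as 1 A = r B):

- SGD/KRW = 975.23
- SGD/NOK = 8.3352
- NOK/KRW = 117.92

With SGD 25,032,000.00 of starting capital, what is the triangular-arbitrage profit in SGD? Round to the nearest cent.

Profit: SGD 196,532.73

Profitable loop is SGD → NOK → KRW → SGD:
SGD 25,032,000.00 × 8.3352 = NOK 208,646,726.40
NOK 208,646,726.40 × 117.92 = KRW 24,603,621,977
KRW 24,603,621,977 ÷ 975.23 = SGD 25,228,532.73
Profit = SGD 25,228,532.73 − SGD 25,032,000.00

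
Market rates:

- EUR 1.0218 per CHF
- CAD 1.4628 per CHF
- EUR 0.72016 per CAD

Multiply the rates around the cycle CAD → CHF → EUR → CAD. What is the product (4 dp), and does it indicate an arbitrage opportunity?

Around CAD → CHF → EUR → CAD: 1 ÷ 1.4628 × 1.0218 ÷ 0.72016 = 0.969956
Product < 1; profitable direction is CAD → EUR → CHF → CAD.

0.9700 (arbitrage exists)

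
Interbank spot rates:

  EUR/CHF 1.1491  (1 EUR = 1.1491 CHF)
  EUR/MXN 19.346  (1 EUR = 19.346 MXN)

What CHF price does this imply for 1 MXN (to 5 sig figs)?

1 MXN ÷ 19.346 = 0.0516903 EUR
0.0516903 EUR × 1.1491 = 0.0593973 CHF

MXN/CHF = 0.059397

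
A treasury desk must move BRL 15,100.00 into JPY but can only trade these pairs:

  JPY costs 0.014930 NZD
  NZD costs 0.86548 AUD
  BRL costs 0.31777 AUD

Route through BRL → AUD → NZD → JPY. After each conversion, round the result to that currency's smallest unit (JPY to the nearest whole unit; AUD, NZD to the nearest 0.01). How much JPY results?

JPY 371,342

BRL 15,100.00 × 0.31777 = AUD 4,798.33
AUD 4,798.33 ÷ 0.86548 = NZD 5,544.13
NZD 5,544.13 ÷ 0.014930 = JPY 371,342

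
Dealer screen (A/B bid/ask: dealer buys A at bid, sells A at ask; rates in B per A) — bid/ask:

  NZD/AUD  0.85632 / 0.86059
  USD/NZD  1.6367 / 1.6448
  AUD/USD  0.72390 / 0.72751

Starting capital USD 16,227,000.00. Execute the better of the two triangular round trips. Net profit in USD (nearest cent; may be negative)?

Best loop USD → NZD → AUD → USD:
USD 16,227,000.00 × 1.6367 (sell USD at bid) = NZD 26,558,730.90
NZD 26,558,730.90 × 0.85632 (sell NZD at bid) = AUD 22,742,772.44
AUD 22,742,772.44 × 0.72390 (sell AUD at bid) = USD 16,463,492.97

Net profit: USD 236,492.97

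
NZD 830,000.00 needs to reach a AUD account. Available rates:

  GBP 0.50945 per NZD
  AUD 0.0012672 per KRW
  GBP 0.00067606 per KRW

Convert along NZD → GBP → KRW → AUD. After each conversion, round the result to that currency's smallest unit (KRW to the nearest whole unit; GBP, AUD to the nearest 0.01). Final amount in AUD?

NZD 830,000.00 × 0.50945 = GBP 422,843.50
GBP 422,843.50 ÷ 0.00067606 = KRW 625,452,623
KRW 625,452,623 × 0.0012672 = AUD 792,573.56

AUD 792,573.56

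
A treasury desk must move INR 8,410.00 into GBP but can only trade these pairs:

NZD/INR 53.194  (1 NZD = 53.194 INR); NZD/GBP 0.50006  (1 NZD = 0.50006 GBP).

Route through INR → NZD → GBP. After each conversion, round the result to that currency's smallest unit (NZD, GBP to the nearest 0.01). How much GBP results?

INR 8,410.00 ÷ 53.194 = NZD 158.10
NZD 158.10 × 0.50006 = GBP 79.06

GBP 79.06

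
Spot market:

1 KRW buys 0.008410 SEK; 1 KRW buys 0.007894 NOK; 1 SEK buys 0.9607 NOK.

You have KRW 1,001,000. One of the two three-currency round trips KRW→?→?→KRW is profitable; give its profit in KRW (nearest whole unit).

Profitable loop is KRW → SEK → NOK → KRW:
KRW 1,001,000 × 0.008410 = SEK 8,418.41
SEK 8,418.41 × 0.9607 = NOK 8,087.57
NOK 8,087.57 ÷ 0.007894 = KRW 1,024,521
Profit = KRW 1,024,521 − KRW 1,001,000

Profit: KRW 23,521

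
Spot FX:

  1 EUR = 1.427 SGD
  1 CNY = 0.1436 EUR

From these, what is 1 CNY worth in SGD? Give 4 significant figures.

1 CNY × 0.1436 = 0.1436 EUR
0.1436 EUR × 1.427 = 0.204917 SGD

CNY/SGD = 0.2049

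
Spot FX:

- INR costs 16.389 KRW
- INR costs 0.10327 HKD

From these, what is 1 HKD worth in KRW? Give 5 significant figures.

HKD/KRW = 158.70

1 HKD ÷ 0.10327 = 9.68335 INR
9.68335 INR × 16.389 = 158.7 KRW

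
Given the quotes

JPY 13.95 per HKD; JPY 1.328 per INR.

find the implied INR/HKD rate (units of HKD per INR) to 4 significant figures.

INR/HKD = 0.09520

1 INR × 1.328 = 1.328 JPY
1.328 JPY ÷ 13.95 = 0.0951971 HKD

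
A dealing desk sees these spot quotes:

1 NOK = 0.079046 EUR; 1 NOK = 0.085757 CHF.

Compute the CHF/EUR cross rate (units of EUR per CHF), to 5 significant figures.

CHF/EUR = 0.92174

1 CHF ÷ 0.085757 = 11.6609 NOK
11.6609 NOK × 0.079046 = 0.921744 EUR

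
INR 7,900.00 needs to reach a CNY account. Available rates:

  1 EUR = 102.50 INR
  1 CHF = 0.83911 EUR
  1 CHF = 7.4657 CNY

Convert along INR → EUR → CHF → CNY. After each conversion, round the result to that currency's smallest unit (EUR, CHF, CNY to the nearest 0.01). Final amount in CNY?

CNY 685.72

INR 7,900.00 ÷ 102.50 = EUR 77.07
EUR 77.07 ÷ 0.83911 = CHF 91.85
CHF 91.85 × 7.4657 = CNY 685.72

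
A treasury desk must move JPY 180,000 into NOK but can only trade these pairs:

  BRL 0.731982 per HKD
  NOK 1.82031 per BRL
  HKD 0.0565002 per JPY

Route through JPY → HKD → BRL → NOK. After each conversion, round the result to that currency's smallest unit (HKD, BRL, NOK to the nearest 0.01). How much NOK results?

JPY 180,000 × 0.0565002 = HKD 10,170.04
HKD 10,170.04 × 0.731982 = BRL 7,444.29
BRL 7,444.29 × 1.82031 = NOK 13,550.92

NOK 13,550.92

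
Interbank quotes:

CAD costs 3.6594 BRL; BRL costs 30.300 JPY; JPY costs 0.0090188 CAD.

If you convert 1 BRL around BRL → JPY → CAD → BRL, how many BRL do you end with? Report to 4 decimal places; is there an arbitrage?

1.0000 (no arbitrage)

Around BRL → JPY → CAD → BRL: 1 × 30.300 × 0.0090188 × 3.6594 = 1.000003
Product ≈ 1 (deviation 0.000%, within rounding noise).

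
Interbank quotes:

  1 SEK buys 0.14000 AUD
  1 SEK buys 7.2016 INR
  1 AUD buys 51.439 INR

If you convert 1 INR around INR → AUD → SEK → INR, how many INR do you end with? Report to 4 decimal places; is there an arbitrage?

1.0000 (no arbitrage)

Around INR → AUD → SEK → INR: 1 ÷ 51.439 ÷ 0.14000 × 7.2016 = 1.000019
Product ≈ 1 (deviation 0.002%, within rounding noise).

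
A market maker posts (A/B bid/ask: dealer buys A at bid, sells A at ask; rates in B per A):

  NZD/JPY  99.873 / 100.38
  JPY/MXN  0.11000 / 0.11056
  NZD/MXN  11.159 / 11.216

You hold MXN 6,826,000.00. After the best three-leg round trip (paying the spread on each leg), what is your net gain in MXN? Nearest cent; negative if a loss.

Best loop MXN → JPY → NZD → MXN:
MXN 6,826,000.00 ÷ 0.11056 (buy JPY at ask) = JPY 61,740,232
JPY 61,740,232 ÷ 100.38 (buy NZD at ask) = NZD 615,065.07
NZD 615,065.07 × 11.159 (sell NZD at bid) = MXN 6,863,511.10

Net profit: MXN 37,511.10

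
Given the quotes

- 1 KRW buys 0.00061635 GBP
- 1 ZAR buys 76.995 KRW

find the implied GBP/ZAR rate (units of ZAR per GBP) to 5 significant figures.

GBP/ZAR = 21.072

1 GBP ÷ 0.00061635 = 1622.45 KRW
1622.45 KRW ÷ 76.995 = 21.0722 ZAR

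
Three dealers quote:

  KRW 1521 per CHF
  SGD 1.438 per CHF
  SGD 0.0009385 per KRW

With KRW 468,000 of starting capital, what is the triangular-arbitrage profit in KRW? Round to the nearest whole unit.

Profit: KRW 3,456

Profitable loop is KRW → CHF → SGD → KRW:
KRW 468,000 ÷ 1521 = CHF 307.69
CHF 307.69 × 1.438 = SGD 442.46
SGD 442.46 ÷ 0.0009385 = KRW 471,456
Profit = KRW 471,456 − KRW 468,000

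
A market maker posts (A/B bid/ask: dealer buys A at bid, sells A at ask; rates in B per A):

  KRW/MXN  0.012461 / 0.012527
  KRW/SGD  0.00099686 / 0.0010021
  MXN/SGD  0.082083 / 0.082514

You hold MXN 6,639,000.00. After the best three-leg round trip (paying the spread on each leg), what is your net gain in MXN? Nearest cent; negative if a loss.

Net profit: MXN 137,379.55

Best loop MXN → SGD → KRW → MXN:
MXN 6,639,000.00 × 0.082083 (sell MXN at bid) = SGD 544,949.04
SGD 544,949.04 ÷ 0.0010021 (buy KRW at ask) = KRW 543,807,042
KRW 543,807,042 × 0.012461 (sell KRW at bid) = MXN 6,776,379.55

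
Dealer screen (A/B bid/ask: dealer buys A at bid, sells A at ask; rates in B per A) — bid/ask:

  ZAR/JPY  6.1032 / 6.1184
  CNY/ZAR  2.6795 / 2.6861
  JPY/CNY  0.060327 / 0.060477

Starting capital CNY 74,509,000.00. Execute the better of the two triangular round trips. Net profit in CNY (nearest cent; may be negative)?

Net profit: CNY 455,983.89

Best loop CNY → JPY → ZAR → CNY:
CNY 74,509,000.00 ÷ 0.060477 (buy JPY at ask) = JPY 1,232,022,091
JPY 1,232,022,091 ÷ 6.1184 (buy ZAR at ask) = ZAR 201,363,443.23
ZAR 201,363,443.23 ÷ 2.6861 (buy CNY at ask) = CNY 74,964,983.89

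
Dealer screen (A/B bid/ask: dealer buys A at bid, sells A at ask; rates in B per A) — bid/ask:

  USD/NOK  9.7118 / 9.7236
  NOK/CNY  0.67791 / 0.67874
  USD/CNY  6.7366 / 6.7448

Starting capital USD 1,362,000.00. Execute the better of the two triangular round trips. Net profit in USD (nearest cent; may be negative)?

Best loop USD → CNY → NOK → USD:
USD 1,362,000.00 × 6.7366 (sell USD at bid) = CNY 9,175,249.20
CNY 9,175,249.20 ÷ 0.67874 (buy NOK at ask) = NOK 13,518,061.70
NOK 13,518,061.70 ÷ 9.7236 (buy USD at ask) = USD 1,390,232.19

Net profit: USD 28,232.19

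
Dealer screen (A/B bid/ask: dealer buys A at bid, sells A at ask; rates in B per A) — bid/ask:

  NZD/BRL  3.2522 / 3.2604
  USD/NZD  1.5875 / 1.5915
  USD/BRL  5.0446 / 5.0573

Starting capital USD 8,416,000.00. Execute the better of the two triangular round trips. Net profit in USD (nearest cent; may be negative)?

Net profit: USD 175,677.95

Best loop USD → NZD → BRL → USD:
USD 8,416,000.00 × 1.5875 (sell USD at bid) = NZD 13,360,400.00
NZD 13,360,400.00 × 3.2522 (sell NZD at bid) = BRL 43,450,692.88
BRL 43,450,692.88 ÷ 5.0573 (buy USD at ask) = USD 8,591,677.95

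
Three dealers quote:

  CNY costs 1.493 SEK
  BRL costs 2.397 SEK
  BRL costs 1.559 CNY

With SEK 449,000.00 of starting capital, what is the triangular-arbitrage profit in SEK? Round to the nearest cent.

Profitable loop is SEK → CNY → BRL → SEK:
SEK 449,000.00 ÷ 1.493 = CNY 300,736.77
CNY 300,736.77 ÷ 1.559 = BRL 192,903.64
BRL 192,903.64 × 2.397 = SEK 462,390.02
Profit = SEK 462,390.02 − SEK 449,000.00

Profit: SEK 13,390.02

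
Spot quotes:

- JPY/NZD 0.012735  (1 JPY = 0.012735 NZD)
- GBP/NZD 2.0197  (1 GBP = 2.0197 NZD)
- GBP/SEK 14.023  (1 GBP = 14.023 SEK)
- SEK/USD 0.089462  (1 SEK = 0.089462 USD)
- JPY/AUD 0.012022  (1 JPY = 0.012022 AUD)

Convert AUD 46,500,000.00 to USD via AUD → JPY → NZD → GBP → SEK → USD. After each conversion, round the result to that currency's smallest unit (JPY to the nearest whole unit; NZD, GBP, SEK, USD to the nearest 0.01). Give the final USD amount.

AUD 46,500,000.00 ÷ 0.012022 = JPY 3,867,908,834
JPY 3,867,908,834 × 0.012735 = NZD 49,257,819.00
NZD 49,257,819.00 ÷ 2.0197 = GBP 24,388,680.99
GBP 24,388,680.99 × 14.023 = SEK 342,002,473.52
SEK 342,002,473.52 × 0.089462 = USD 30,596,225.29

USD 30,596,225.29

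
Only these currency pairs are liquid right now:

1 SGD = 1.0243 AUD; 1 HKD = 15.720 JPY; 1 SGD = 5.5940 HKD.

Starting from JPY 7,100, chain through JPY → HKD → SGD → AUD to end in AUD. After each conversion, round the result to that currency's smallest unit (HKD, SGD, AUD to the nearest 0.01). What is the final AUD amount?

AUD 82.70

JPY 7,100 ÷ 15.720 = HKD 451.65
HKD 451.65 ÷ 5.5940 = SGD 80.74
SGD 80.74 × 1.0243 = AUD 82.70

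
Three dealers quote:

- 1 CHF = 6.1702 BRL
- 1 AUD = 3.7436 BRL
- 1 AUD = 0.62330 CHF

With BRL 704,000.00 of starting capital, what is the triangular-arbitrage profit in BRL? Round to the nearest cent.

Profit: BRL 19,235.26

Profitable loop is BRL → AUD → CHF → BRL:
BRL 704,000.00 ÷ 3.7436 = AUD 188,054.28
AUD 188,054.28 × 0.62330 = CHF 117,214.23
CHF 117,214.23 × 6.1702 = BRL 723,235.26
Profit = BRL 723,235.26 − BRL 704,000.00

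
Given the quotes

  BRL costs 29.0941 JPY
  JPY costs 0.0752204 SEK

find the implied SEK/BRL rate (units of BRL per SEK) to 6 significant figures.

1 SEK ÷ 0.0752204 = 13.2943 JPY
13.2943 JPY ÷ 29.0941 = 0.45694 BRL

SEK/BRL = 0.456940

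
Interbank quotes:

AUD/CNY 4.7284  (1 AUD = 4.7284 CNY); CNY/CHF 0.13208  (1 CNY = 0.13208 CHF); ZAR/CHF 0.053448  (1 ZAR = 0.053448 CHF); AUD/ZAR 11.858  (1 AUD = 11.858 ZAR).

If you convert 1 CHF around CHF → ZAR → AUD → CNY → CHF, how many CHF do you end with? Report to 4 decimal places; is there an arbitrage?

Around CHF → ZAR → AUD → CNY → CHF: 1 ÷ 0.053448 ÷ 11.858 × 4.7284 × 0.13208 = 0.985390
Product < 1; profitable direction is CHF → CNY → AUD → ZAR → CHF.

0.9854 (arbitrage exists)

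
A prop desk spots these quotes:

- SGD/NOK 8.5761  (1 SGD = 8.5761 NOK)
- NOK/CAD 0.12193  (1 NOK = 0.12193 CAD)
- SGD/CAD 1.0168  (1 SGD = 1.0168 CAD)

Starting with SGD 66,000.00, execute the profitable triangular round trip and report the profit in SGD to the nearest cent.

Profit: SGD 1,874.84

Profitable loop is SGD → NOK → CAD → SGD:
SGD 66,000.00 × 8.5761 = NOK 566,022.60
NOK 566,022.60 × 0.12193 = CAD 69,015.14
CAD 69,015.14 ÷ 1.0168 = SGD 67,874.84
Profit = SGD 67,874.84 − SGD 66,000.00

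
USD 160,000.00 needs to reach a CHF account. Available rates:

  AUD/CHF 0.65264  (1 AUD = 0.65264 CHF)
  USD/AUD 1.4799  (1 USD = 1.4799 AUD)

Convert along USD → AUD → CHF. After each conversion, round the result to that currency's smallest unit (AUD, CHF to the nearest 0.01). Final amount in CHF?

CHF 154,534.71

USD 160,000.00 × 1.4799 = AUD 236,784.00
AUD 236,784.00 × 0.65264 = CHF 154,534.71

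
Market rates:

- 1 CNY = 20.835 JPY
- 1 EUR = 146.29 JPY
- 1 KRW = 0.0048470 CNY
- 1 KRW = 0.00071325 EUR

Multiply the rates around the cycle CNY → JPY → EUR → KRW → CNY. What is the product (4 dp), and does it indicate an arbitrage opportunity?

Around CNY → JPY → EUR → KRW → CNY: 1 × 20.835 ÷ 146.29 ÷ 0.00071325 × 0.0048470 = 0.967855
Product < 1; profitable direction is CNY → KRW → EUR → JPY → CNY.

0.9679 (arbitrage exists)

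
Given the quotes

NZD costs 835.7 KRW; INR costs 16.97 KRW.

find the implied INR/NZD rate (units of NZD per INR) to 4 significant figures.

INR/NZD = 0.02031

1 INR × 16.97 = 16.97 KRW
16.97 KRW ÷ 835.7 = 0.0203063 NZD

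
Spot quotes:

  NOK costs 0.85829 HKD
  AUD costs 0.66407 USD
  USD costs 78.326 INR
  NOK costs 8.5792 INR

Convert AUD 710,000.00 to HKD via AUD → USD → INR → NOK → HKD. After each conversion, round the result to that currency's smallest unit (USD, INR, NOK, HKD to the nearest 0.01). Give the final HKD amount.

HKD 3,694,582.92

AUD 710,000.00 × 0.66407 = USD 471,489.70
USD 471,489.70 × 78.326 = INR 36,929,902.24
INR 36,929,902.24 ÷ 8.5792 = NOK 4,304,585.77
NOK 4,304,585.77 × 0.85829 = HKD 3,694,582.92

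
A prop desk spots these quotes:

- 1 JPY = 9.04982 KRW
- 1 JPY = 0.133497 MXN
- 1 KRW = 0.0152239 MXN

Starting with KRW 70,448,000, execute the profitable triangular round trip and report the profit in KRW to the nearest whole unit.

Profit: KRW 2,256,790

Profitable loop is KRW → MXN → JPY → KRW:
KRW 70,448,000 × 0.0152239 = MXN 1,072,493.31
MXN 1,072,493.31 ÷ 0.133497 = JPY 8,033,838
JPY 8,033,838 × 9.04982 = KRW 72,704,790
Profit = KRW 72,704,790 − KRW 70,448,000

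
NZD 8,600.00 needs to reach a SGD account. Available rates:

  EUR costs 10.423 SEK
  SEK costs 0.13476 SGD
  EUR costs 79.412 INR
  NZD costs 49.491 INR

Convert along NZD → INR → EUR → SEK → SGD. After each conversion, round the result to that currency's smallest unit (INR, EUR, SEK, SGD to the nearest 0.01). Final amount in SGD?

NZD 8,600.00 × 49.491 = INR 425,622.60
INR 425,622.60 ÷ 79.412 = EUR 5,359.68
EUR 5,359.68 × 10.423 = SEK 55,863.94
SEK 55,863.94 × 0.13476 = SGD 7,528.22

SGD 7,528.22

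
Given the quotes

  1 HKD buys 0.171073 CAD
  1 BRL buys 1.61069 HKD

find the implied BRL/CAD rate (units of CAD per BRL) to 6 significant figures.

1 BRL × 1.61069 = 1.61069 HKD
1.61069 HKD × 0.171073 = 0.275546 CAD

BRL/CAD = 0.275546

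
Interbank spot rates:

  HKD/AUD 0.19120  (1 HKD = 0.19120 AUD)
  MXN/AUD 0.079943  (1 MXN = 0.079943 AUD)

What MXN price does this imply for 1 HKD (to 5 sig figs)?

1 HKD × 0.19120 = 0.1912 AUD
0.1912 AUD ÷ 0.079943 = 2.3917 MXN

HKD/MXN = 2.3917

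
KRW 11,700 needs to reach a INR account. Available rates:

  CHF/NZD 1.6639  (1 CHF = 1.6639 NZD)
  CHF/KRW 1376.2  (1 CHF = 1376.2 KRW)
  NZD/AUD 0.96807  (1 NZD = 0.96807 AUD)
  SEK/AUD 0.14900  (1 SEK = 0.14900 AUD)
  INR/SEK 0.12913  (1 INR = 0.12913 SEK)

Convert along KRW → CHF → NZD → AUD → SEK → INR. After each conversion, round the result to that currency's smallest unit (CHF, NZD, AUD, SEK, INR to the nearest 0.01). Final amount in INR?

KRW 11,700 ÷ 1376.2 = CHF 8.50
CHF 8.50 × 1.6639 = NZD 14.14
NZD 14.14 × 0.96807 = AUD 13.69
AUD 13.69 ÷ 0.14900 = SEK 91.88
SEK 91.88 ÷ 0.12913 = INR 711.53

INR 711.53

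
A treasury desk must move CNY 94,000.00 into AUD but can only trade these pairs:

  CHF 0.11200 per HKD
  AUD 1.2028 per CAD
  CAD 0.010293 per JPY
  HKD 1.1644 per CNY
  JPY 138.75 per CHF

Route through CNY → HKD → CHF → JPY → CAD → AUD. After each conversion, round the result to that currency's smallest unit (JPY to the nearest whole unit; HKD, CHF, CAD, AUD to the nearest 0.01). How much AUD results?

CNY 94,000.00 × 1.1644 = HKD 109,453.60
HKD 109,453.60 × 0.11200 = CHF 12,258.80
CHF 12,258.80 × 138.75 = JPY 1,700,908
JPY 1,700,908 × 0.010293 = CAD 17,507.45
CAD 17,507.45 × 1.2028 = AUD 21,057.96

AUD 21,057.96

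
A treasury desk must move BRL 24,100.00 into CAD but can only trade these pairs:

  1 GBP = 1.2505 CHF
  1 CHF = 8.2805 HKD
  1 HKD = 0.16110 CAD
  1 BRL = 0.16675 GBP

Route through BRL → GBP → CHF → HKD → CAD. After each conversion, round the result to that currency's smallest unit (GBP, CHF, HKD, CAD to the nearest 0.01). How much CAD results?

BRL 24,100.00 × 0.16675 = GBP 4,018.68
GBP 4,018.68 × 1.2505 = CHF 5,025.36
CHF 5,025.36 × 8.2805 = HKD 41,612.49
HKD 41,612.49 × 0.16110 = CAD 6,703.77

CAD 6,703.77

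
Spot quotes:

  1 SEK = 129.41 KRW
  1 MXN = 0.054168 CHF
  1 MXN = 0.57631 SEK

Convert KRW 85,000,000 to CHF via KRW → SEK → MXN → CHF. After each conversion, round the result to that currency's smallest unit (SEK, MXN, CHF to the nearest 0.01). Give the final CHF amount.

CHF 61,735.89

KRW 85,000,000 ÷ 129.41 = SEK 656,827.14
SEK 656,827.14 ÷ 0.57631 = MXN 1,139,711.51
MXN 1,139,711.51 × 0.054168 = CHF 61,735.89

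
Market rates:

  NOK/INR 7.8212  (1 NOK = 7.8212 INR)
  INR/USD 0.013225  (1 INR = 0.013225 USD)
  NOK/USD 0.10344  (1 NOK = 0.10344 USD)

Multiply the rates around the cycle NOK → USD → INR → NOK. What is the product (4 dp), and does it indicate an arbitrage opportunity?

Around NOK → USD → INR → NOK: 1 × 0.10344 ÷ 0.013225 ÷ 7.8212 = 1.000045
Product ≈ 1 (deviation 0.004%, within rounding noise).

1.0000 (no arbitrage)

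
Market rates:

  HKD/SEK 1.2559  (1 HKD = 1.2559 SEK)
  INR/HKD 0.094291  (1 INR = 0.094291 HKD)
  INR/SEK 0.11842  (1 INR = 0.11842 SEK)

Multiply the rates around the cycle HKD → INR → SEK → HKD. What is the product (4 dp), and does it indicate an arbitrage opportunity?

1.0000 (no arbitrage)

Around HKD → INR → SEK → HKD: 1 ÷ 0.094291 × 0.11842 ÷ 1.2559 = 0.999999
Product ≈ 1 (deviation 0.000%, within rounding noise).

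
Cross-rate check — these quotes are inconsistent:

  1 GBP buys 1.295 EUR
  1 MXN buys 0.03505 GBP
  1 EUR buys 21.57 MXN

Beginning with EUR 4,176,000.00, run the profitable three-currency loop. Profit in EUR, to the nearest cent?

Profitable loop is EUR → GBP → MXN → EUR:
EUR 4,176,000.00 ÷ 1.295 = GBP 3,224,710.42
GBP 3,224,710.42 ÷ 0.03505 = MXN 92,003,150.49
MXN 92,003,150.49 ÷ 21.57 = EUR 4,265,329.18
Profit = EUR 4,265,329.18 − EUR 4,176,000.00

Profit: EUR 89,329.18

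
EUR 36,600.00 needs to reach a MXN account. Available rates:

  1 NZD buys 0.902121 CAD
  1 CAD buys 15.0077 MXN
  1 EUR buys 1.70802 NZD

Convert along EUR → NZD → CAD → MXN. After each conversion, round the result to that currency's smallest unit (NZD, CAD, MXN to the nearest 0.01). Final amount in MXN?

MXN 846,355.79

EUR 36,600.00 × 1.70802 = NZD 62,513.53
NZD 62,513.53 × 0.902121 = CAD 56,394.77
CAD 56,394.77 × 15.0077 = MXN 846,355.79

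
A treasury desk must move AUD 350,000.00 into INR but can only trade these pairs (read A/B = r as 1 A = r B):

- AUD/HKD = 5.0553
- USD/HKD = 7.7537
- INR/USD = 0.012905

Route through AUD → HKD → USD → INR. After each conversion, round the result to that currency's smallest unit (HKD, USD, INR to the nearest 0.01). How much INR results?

INR 17,682,675.71

AUD 350,000.00 × 5.0553 = HKD 1,769,355.00
HKD 1,769,355.00 ÷ 7.7537 = USD 228,194.93
USD 228,194.93 ÷ 0.012905 = INR 17,682,675.71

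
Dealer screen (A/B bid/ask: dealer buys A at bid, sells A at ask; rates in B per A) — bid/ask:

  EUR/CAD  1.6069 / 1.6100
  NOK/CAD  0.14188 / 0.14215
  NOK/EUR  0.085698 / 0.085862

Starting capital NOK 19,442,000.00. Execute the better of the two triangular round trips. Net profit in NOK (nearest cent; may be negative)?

Net profit: NOK 512,242.33

Best loop NOK → CAD → EUR → NOK:
NOK 19,442,000.00 × 0.14188 (sell NOK at bid) = CAD 2,758,430.96
CAD 2,758,430.96 ÷ 1.6100 (buy EUR at ask) = EUR 1,713,311.16
EUR 1,713,311.16 ÷ 0.085862 (buy NOK at ask) = NOK 19,954,242.33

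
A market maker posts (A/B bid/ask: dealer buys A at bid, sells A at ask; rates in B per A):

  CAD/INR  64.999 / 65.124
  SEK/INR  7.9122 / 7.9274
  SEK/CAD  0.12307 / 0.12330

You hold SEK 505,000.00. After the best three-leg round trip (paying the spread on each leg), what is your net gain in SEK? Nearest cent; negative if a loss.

Net profit: SEK 4,588.34

Best loop SEK → CAD → INR → SEK:
SEK 505,000.00 × 0.12307 (sell SEK at bid) = CAD 62,150.35
CAD 62,150.35 × 64.999 (sell CAD at bid) = INR 4,039,710.60
INR 4,039,710.60 ÷ 7.9274 (buy SEK at ask) = SEK 509,588.34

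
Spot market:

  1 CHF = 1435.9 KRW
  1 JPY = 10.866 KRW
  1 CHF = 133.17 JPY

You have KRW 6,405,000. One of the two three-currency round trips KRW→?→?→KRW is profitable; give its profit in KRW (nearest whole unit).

Profit: KRW 49,625

Profitable loop is KRW → CHF → JPY → KRW:
KRW 6,405,000 ÷ 1435.9 = CHF 4,460.62
CHF 4,460.62 × 133.17 = JPY 594,020
JPY 594,020 × 10.866 = KRW 6,454,625
Profit = KRW 6,454,625 − KRW 6,405,000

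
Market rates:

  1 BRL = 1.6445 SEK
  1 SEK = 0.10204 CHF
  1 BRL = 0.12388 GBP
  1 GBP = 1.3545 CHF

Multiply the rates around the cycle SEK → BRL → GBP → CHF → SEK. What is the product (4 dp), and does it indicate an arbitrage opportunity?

Around SEK → BRL → GBP → CHF → SEK: 1 ÷ 1.6445 × 0.12388 × 1.3545 ÷ 0.10204 = 0.999944
Product ≈ 1 (deviation 0.006%, within rounding noise).

0.9999 (no arbitrage)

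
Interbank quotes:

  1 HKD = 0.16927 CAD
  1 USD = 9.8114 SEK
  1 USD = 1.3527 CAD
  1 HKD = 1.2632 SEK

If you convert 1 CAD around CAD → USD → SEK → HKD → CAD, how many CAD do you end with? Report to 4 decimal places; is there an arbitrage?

0.9719 (arbitrage exists)

Around CAD → USD → SEK → HKD → CAD: 1 ÷ 1.3527 × 9.8114 ÷ 1.2632 × 0.16927 = 0.971935
Product < 1; profitable direction is CAD → HKD → SEK → USD → CAD.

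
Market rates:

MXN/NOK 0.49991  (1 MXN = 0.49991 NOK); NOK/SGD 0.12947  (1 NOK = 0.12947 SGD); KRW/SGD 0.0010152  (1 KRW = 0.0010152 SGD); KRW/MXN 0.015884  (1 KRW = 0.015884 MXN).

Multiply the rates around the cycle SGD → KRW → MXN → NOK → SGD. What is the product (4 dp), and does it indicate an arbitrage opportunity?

Around SGD → KRW → MXN → NOK → SGD: 1 ÷ 0.0010152 × 0.015884 × 0.49991 × 0.12947 = 1.012673
Product > 1; profitable direction is SGD → KRW → MXN → NOK → SGD.

1.0127 (arbitrage exists)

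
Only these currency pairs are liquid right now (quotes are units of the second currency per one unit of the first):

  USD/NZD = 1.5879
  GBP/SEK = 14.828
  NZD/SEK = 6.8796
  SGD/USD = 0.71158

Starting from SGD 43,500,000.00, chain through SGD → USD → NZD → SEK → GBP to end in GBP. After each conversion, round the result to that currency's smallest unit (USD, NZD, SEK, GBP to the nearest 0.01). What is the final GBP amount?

SGD 43,500,000.00 × 0.71158 = USD 30,953,730.00
USD 30,953,730.00 × 1.5879 = NZD 49,151,427.87
NZD 49,151,427.87 × 6.8796 = SEK 338,142,163.17
SEK 338,142,163.17 ÷ 14.828 = GBP 22,804,300.19

GBP 22,804,300.19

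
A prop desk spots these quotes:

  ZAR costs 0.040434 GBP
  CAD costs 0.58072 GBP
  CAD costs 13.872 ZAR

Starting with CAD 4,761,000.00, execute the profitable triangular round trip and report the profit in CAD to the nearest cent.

Profit: CAD 168,231.08

Profitable loop is CAD → GBP → ZAR → CAD:
CAD 4,761,000.00 × 0.58072 = GBP 2,764,807.92
GBP 2,764,807.92 ÷ 0.040434 = ZAR 68,378,293.52
ZAR 68,378,293.52 ÷ 13.872 = CAD 4,929,231.08
Profit = CAD 4,929,231.08 − CAD 4,761,000.00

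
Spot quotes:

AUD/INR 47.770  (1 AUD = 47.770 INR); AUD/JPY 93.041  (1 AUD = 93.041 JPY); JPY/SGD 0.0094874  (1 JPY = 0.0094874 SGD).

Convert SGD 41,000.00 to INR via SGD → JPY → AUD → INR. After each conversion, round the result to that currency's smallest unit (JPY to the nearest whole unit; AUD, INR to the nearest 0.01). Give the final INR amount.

SGD 41,000.00 ÷ 0.0094874 = JPY 4,321,521
JPY 4,321,521 ÷ 93.041 = AUD 46,447.49
AUD 46,447.49 × 47.770 = INR 2,218,796.60

INR 2,218,796.60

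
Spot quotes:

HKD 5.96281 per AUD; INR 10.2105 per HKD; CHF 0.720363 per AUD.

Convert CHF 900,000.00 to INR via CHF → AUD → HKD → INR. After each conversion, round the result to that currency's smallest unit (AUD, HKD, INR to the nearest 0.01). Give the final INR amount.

INR 76,065,739.66

CHF 900,000.00 ÷ 0.720363 = AUD 1,249,370.11
AUD 1,249,370.11 × 5.96281 = HKD 7,449,756.59
HKD 7,449,756.59 × 10.2105 = INR 76,065,739.66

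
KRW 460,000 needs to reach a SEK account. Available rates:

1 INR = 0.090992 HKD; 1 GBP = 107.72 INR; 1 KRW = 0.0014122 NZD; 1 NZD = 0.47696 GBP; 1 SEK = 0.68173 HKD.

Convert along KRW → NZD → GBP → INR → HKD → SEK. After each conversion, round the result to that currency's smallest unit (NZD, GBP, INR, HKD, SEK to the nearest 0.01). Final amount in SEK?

KRW 460,000 × 0.0014122 = NZD 649.61
NZD 649.61 × 0.47696 = GBP 309.84
GBP 309.84 × 107.72 = INR 33,375.96
INR 33,375.96 × 0.090992 = HKD 3,036.95
HKD 3,036.95 ÷ 0.68173 = SEK 4,454.77

SEK 4,454.77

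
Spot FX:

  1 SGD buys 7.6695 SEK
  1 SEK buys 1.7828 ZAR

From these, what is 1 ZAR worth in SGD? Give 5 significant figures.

1 ZAR ÷ 1.7828 = 0.560915 SEK
0.560915 SEK ÷ 7.6695 = 0.0731359 SGD

ZAR/SGD = 0.073136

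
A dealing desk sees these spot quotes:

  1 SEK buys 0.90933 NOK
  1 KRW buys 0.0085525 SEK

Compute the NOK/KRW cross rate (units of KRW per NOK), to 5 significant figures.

1 NOK ÷ 0.90933 = 1.09971 SEK
1.09971 SEK ÷ 0.0085525 = 128.584 KRW

NOK/KRW = 128.58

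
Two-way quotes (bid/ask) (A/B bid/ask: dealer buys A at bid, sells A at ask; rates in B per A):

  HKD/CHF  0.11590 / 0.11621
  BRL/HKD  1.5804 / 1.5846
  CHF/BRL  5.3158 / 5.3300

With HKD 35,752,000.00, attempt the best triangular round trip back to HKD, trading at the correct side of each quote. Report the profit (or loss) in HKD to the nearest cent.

Best loop HKD → BRL → CHF → HKD:
HKD 35,752,000.00 ÷ 1.5846 (buy BRL at ask) = BRL 22,562,160.80
BRL 22,562,160.80 ÷ 5.3300 (buy CHF at ask) = CHF 4,233,050.81
CHF 4,233,050.81 ÷ 0.11621 (buy HKD at ask) = HKD 36,425,873.90

Net profit: HKD 673,873.90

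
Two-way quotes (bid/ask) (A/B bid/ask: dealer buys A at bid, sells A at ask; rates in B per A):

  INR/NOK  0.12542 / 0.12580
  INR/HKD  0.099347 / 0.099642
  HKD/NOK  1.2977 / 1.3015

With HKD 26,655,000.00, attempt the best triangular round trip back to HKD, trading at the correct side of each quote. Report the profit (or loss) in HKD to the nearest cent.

Net profit: HKD 661,629.20

Best loop HKD → NOK → INR → HKD:
HKD 26,655,000.00 × 1.2977 (sell HKD at bid) = NOK 34,590,193.50
NOK 34,590,193.50 ÷ 0.12580 (buy INR at ask) = INR 274,961,792.53
INR 274,961,792.53 × 0.099347 (sell INR at bid) = HKD 27,316,629.20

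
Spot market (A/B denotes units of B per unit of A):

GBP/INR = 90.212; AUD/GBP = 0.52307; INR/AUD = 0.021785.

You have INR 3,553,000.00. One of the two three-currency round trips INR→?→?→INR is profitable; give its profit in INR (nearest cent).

Profitable loop is INR → AUD → GBP → INR:
INR 3,553,000.00 × 0.021785 = AUD 77,402.10
AUD 77,402.10 × 0.52307 = GBP 40,486.72
GBP 40,486.72 × 90.212 = INR 3,652,387.90
Profit = INR 3,652,387.90 − INR 3,553,000.00

Profit: INR 99,387.90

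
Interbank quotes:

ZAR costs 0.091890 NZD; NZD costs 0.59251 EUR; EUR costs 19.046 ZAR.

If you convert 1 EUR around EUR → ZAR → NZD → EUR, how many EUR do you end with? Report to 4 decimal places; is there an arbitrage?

1.0370 (arbitrage exists)

Around EUR → ZAR → NZD → EUR: 1 × 19.046 × 0.091890 × 0.59251 = 1.036974
Product > 1; profitable direction is EUR → ZAR → NZD → EUR.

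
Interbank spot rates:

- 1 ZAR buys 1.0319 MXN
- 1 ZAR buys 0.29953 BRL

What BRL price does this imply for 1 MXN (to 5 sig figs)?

1 MXN ÷ 1.0319 = 0.969086 ZAR
0.969086 ZAR × 0.29953 = 0.29027 BRL

MXN/BRL = 0.29027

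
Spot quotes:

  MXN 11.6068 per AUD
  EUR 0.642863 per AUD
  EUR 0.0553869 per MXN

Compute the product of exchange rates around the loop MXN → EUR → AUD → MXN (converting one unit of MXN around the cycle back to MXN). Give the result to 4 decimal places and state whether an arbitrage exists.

1.0000 (no arbitrage)

Around MXN → EUR → AUD → MXN: 1 × 0.0553869 ÷ 0.642863 × 11.6068 = 1.000003
Product ≈ 1 (deviation 0.000%, within rounding noise).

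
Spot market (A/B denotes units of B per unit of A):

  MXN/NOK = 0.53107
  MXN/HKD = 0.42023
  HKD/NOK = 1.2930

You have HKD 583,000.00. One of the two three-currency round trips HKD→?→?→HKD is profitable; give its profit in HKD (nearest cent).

Profit: HKD 13,488.90

Profitable loop is HKD → NOK → MXN → HKD:
HKD 583,000.00 × 1.2930 = NOK 753,819.00
NOK 753,819.00 ÷ 0.53107 = MXN 1,419,434.35
MXN 1,419,434.35 × 0.42023 = HKD 596,488.90
Profit = HKD 596,488.90 − HKD 583,000.00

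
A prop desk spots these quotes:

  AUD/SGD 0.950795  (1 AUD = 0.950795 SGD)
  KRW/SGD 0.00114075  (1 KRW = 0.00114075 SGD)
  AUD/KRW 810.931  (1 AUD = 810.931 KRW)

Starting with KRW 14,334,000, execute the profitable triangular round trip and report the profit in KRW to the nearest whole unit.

Profit: KRW 398,617

Profitable loop is KRW → AUD → SGD → KRW:
KRW 14,334,000 ÷ 810.931 = AUD 17,675.98
AUD 17,675.98 × 0.950795 = SGD 16,806.23
SGD 16,806.23 ÷ 0.00114075 = KRW 14,732,617
Profit = KRW 14,732,617 − KRW 14,334,000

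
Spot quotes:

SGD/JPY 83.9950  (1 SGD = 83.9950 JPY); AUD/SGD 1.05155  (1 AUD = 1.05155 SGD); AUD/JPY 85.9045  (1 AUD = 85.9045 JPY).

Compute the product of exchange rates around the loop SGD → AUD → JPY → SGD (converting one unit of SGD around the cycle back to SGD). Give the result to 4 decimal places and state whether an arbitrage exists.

Around SGD → AUD → JPY → SGD: 1 ÷ 1.05155 × 85.9045 ÷ 83.9950 = 0.972596
Product < 1; profitable direction is SGD → JPY → AUD → SGD.

0.9726 (arbitrage exists)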